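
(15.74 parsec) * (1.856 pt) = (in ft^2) 3.423e+15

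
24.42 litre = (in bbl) 0.1536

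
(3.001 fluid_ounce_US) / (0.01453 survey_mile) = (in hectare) 3.795e-10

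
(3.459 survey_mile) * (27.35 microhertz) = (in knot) 0.296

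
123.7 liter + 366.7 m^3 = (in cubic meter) 366.8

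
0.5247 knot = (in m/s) 0.2699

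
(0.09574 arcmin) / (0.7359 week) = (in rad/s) 6.257e-11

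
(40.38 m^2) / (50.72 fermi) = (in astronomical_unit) 5322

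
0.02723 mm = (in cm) 0.002723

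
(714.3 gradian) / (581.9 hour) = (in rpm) 5.115e-05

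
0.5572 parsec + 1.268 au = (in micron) 1.719e+22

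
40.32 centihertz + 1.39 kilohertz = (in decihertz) 1.39e+04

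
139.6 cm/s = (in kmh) 5.026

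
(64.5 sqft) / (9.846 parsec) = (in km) 1.972e-20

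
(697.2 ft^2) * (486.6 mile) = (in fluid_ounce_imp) 1.785e+12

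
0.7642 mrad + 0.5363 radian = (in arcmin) 1846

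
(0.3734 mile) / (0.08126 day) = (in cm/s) 8.559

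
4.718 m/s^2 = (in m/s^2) 4.718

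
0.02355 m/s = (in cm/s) 2.355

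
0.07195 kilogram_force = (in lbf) 0.1586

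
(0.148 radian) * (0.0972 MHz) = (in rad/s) 1.439e+04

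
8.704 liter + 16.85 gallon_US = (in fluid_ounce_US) 2451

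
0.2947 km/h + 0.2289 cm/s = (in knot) 0.1636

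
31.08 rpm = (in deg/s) 186.5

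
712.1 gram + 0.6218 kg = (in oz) 47.05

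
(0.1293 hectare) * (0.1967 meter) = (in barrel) 1600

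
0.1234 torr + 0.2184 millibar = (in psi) 0.005554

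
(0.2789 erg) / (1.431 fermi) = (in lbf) 4.381e+06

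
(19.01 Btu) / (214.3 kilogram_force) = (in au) 6.38e-11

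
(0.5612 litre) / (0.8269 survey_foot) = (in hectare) 2.227e-07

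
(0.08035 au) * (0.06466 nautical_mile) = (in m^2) 1.439e+12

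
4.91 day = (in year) 0.01345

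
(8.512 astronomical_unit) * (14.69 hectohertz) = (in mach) 5.494e+12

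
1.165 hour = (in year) 0.000133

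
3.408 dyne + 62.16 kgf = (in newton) 609.6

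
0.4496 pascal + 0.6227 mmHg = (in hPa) 0.8347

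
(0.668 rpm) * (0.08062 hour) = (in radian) 20.3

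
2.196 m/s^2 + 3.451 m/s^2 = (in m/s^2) 5.647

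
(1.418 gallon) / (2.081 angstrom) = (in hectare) 2579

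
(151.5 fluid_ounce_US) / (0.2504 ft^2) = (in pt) 545.9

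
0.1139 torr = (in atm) 0.0001499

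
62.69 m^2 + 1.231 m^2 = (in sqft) 688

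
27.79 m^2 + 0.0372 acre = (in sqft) 1920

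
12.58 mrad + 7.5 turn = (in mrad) 4.714e+04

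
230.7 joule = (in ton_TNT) 5.514e-08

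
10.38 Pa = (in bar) 0.0001038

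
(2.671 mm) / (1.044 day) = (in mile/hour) 6.624e-08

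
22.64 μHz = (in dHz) 0.0002264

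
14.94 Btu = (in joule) 1.576e+04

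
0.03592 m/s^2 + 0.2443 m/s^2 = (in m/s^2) 0.2802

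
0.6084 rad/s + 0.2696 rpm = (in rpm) 6.079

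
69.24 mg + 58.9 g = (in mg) 5.897e+04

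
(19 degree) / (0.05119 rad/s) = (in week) 1.071e-05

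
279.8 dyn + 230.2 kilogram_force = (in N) 2257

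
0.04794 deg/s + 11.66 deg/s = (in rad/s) 0.2043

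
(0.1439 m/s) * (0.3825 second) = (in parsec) 1.784e-18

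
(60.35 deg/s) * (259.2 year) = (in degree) 4.933e+11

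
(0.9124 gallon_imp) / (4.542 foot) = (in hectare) 2.996e-07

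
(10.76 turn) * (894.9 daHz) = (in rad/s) 6.05e+05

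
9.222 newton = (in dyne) 9.222e+05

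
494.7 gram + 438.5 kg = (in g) 4.39e+05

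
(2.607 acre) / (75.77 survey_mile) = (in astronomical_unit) 5.783e-13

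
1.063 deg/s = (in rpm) 0.1772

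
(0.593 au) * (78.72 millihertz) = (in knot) 1.357e+10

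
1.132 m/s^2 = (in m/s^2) 1.132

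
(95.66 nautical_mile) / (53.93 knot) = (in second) 6386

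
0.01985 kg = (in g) 19.85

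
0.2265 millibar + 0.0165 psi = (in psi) 0.01979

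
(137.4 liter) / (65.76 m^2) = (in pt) 5.923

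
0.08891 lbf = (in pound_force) 0.08891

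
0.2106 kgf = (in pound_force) 0.4643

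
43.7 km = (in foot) 1.434e+05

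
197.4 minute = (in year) 0.0003756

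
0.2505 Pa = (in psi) 3.633e-05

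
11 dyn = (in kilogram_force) 1.122e-05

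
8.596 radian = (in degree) 492.5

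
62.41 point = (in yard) 0.02408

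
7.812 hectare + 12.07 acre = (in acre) 31.37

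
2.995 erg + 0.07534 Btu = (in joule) 79.49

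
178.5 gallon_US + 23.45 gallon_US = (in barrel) 4.808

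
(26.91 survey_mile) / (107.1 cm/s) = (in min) 673.9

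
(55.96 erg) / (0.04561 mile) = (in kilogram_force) 7.774e-09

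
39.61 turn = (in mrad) 2.489e+05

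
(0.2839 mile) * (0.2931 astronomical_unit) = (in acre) 4.95e+09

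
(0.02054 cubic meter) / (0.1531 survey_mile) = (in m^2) 8.336e-05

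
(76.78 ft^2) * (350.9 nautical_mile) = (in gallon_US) 1.225e+09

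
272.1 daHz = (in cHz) 2.721e+05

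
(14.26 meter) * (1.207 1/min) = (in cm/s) 28.69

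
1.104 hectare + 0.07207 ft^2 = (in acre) 2.728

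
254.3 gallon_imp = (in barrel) 7.271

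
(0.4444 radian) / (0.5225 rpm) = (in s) 8.122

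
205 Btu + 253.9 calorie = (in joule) 2.173e+05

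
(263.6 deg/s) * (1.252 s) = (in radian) 5.76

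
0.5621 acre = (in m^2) 2275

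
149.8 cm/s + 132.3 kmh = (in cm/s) 3825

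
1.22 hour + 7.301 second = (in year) 0.0001395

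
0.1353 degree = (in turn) 0.0003758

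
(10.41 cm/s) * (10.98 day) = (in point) 2.799e+08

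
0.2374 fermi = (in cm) 2.374e-14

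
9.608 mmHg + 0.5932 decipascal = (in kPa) 1.281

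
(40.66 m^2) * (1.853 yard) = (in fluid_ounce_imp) 2.425e+06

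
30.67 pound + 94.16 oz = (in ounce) 584.9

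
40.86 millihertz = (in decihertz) 0.4086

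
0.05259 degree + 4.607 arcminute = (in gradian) 0.1437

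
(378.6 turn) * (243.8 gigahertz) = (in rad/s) 5.8e+14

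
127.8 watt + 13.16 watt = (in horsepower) 0.189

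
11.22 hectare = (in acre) 27.73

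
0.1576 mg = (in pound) 3.474e-07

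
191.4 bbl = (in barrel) 191.4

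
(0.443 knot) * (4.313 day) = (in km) 84.92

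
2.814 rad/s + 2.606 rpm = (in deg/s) 176.9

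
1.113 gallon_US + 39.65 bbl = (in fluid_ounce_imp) 2.22e+05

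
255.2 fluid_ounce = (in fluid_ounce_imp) 265.6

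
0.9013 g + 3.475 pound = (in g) 1577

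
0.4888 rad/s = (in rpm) 4.668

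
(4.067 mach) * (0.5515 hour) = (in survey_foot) 9.02e+06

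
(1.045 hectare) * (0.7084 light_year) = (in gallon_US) 1.85e+22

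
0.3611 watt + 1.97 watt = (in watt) 2.331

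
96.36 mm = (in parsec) 3.123e-18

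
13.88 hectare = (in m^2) 1.388e+05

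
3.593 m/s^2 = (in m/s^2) 3.593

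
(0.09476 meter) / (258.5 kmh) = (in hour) 3.666e-07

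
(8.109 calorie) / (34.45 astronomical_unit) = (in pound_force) 1.48e-12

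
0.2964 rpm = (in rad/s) 0.03104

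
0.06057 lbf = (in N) 0.2694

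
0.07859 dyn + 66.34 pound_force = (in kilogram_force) 30.09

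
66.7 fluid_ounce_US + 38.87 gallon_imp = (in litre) 178.7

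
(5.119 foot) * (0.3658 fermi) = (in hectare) 5.707e-20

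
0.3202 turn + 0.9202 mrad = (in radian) 2.013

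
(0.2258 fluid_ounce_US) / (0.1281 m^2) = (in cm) 0.005213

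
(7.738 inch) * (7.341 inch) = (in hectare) 3.665e-06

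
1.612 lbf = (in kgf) 0.7312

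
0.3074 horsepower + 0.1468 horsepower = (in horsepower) 0.4542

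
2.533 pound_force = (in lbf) 2.533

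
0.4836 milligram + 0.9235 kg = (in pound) 2.036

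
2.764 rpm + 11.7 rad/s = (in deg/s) 686.9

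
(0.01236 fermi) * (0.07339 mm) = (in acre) 2.241e-25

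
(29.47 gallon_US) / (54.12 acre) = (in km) 5.094e-10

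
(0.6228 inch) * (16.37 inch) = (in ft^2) 0.0708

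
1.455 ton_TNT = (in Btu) 5.77e+06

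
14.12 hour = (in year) 0.001612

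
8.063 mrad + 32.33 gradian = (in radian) 0.5159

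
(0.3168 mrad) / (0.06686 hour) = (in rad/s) 1.316e-06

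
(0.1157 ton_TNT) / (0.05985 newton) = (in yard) 8.846e+09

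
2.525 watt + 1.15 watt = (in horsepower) 0.004928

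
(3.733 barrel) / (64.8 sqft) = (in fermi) 9.859e+13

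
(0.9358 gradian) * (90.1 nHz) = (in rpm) 1.265e-08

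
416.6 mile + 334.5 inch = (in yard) 7.332e+05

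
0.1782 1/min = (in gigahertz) 2.97e-12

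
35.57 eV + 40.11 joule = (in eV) 2.503e+20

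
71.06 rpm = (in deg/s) 426.4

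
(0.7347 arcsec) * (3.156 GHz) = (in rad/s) 1.124e+04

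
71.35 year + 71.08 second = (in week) 3720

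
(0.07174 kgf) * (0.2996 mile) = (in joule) 339.2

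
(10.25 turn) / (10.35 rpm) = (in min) 0.9903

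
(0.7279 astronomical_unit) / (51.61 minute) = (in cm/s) 3.517e+09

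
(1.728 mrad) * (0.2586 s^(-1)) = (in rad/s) 0.0004469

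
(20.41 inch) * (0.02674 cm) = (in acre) 3.425e-08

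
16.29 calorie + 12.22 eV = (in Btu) 0.0646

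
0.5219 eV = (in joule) 8.362e-20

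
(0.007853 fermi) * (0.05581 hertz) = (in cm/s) 4.383e-17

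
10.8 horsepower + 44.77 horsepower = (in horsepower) 55.57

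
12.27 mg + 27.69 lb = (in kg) 12.56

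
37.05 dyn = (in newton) 0.0003705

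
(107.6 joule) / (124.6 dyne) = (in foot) 2.833e+05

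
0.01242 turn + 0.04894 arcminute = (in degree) 4.472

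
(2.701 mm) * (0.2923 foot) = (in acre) 5.946e-08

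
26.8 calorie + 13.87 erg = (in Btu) 0.1063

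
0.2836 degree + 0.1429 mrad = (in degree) 0.2918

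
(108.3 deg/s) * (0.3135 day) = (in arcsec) 1.056e+10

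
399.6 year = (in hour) 3.5e+06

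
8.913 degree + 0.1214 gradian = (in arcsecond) 3.248e+04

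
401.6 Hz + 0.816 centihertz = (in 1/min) 2.41e+04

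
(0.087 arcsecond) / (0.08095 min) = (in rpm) 8.293e-07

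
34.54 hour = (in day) 1.439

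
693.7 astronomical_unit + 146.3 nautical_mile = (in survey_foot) 3.405e+14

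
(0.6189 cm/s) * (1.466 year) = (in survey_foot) 9.387e+05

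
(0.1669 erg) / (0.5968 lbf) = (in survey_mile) 3.907e-12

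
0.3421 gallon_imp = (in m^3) 0.001555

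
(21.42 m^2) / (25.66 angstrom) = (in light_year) 8.823e-07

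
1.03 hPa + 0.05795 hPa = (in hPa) 1.088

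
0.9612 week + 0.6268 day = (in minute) 1.059e+04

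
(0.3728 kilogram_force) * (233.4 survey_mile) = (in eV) 8.571e+24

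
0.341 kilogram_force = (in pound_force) 0.7518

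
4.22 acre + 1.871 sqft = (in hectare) 1.708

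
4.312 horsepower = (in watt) 3215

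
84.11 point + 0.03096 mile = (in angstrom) 4.985e+11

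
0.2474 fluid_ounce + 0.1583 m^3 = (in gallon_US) 41.82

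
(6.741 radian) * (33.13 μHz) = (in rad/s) 0.0002233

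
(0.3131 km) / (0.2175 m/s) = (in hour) 0.3999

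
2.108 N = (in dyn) 2.108e+05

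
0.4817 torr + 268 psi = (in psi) 268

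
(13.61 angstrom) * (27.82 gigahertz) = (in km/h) 136.3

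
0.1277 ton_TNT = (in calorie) 1.277e+08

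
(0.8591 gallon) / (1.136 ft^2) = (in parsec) 9.986e-19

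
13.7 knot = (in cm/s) 704.8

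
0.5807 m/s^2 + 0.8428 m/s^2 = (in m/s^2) 1.423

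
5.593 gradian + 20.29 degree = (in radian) 0.442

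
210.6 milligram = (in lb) 0.0004643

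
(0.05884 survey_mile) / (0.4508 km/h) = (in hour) 0.2101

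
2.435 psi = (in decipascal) 1.679e+05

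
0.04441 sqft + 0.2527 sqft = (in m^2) 0.0276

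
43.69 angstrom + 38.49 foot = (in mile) 0.00729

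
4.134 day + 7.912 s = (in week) 0.5906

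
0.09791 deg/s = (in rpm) 0.01632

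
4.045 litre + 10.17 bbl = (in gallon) 428.2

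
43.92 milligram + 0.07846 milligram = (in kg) 4.4e-05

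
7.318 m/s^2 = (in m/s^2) 7.318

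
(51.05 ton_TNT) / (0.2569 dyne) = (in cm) 8.314e+18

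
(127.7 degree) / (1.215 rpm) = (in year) 5.555e-07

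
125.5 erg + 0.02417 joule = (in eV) 1.509e+17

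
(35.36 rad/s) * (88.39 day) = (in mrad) 2.7e+11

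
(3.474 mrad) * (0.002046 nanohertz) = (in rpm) 6.787e-14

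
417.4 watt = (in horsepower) 0.5597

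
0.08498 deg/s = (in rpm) 0.01416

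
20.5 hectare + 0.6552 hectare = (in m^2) 2.116e+05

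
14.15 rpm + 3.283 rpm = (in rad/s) 1.826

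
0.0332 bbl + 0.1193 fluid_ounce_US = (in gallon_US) 1.395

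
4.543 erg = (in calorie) 1.086e-07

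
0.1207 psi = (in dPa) 8322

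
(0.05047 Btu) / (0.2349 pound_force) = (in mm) 5.096e+04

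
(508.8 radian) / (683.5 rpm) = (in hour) 0.001975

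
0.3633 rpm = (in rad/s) 0.03804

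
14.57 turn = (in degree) 5245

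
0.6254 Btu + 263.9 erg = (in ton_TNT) 1.577e-07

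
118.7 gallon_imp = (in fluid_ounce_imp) 1.899e+04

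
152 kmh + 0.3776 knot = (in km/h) 152.7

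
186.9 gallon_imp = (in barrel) 5.344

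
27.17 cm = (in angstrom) 2.717e+09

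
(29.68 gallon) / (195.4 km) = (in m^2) 5.75e-07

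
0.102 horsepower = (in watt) 76.06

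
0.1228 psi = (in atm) 0.008356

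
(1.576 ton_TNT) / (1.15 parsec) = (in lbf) 4.177e-08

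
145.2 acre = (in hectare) 58.76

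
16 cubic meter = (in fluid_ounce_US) 5.41e+05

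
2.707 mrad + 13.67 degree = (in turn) 0.0384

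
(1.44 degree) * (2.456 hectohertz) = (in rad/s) 6.173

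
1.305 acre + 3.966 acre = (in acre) 5.271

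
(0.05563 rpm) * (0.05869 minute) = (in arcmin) 70.52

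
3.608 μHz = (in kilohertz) 3.608e-09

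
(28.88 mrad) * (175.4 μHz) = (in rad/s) 5.066e-06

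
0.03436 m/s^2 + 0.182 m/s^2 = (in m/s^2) 0.2164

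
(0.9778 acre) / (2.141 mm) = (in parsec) 5.99e-11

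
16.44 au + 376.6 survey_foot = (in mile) 1.528e+09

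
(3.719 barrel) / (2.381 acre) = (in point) 0.1739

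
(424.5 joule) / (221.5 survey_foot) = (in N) 6.288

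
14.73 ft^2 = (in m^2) 1.368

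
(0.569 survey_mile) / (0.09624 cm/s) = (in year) 0.03017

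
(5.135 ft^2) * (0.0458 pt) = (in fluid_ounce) 0.2606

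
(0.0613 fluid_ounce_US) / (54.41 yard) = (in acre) 9.004e-12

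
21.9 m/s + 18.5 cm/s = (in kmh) 79.51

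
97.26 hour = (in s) 3.501e+05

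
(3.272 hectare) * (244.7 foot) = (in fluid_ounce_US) 8.252e+10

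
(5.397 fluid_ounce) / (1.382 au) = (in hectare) 7.72e-20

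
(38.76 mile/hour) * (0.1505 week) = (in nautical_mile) 851.6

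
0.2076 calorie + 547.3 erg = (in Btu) 0.0008233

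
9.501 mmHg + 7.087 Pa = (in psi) 0.1847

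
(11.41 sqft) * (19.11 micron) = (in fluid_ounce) 0.685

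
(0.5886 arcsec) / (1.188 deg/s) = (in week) 2.276e-10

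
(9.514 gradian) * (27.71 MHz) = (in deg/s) 2.373e+08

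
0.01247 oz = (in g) 0.3535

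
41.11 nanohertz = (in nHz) 41.11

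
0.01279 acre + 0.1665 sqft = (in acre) 0.01279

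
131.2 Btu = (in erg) 1.384e+12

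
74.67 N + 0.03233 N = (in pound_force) 16.79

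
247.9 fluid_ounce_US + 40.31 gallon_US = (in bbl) 1.006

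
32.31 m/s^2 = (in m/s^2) 32.31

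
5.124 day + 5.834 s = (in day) 5.124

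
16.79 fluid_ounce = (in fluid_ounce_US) 16.79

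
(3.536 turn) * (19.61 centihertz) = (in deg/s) 249.6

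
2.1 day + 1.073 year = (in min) 5.67e+05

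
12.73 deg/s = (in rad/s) 0.2222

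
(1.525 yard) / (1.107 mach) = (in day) 4.282e-08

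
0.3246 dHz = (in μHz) 3.246e+04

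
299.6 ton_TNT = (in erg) 1.254e+19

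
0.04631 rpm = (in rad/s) 0.00485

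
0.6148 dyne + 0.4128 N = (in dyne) 4.128e+04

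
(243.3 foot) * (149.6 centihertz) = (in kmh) 399.4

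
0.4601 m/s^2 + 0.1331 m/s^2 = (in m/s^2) 0.5932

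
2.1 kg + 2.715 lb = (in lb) 7.345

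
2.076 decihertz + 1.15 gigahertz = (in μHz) 1.15e+15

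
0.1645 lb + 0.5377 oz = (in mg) 8.986e+04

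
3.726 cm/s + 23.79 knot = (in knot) 23.86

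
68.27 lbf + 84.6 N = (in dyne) 3.883e+07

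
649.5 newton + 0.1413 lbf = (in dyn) 6.501e+07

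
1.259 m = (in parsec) 4.08e-17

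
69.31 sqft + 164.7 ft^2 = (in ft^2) 234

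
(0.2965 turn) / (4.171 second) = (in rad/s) 0.4466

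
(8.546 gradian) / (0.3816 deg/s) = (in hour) 0.005599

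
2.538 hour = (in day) 0.1057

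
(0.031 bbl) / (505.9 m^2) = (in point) 0.02762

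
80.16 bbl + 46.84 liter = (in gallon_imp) 2814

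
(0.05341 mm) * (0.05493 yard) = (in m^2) 2.683e-06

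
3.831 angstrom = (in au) 2.561e-21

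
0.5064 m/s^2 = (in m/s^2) 0.5064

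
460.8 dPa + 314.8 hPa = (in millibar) 315.3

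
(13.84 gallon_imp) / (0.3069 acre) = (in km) 5.066e-08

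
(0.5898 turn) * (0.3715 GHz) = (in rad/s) 1.377e+09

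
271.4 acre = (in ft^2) 1.182e+07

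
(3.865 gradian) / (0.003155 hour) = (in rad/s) 0.005345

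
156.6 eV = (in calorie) 5.997e-18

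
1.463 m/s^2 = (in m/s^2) 1.463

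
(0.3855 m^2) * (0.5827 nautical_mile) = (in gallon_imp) 9.151e+04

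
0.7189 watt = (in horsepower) 0.0009641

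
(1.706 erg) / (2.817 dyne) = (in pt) 17.17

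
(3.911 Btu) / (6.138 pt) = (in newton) 1.906e+06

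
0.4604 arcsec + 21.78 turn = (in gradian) 8712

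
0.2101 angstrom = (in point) 5.956e-08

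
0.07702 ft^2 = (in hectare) 7.155e-07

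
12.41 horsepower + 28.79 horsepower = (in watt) 3.072e+04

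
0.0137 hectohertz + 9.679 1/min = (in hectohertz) 0.01531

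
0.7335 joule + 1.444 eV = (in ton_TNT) 1.753e-10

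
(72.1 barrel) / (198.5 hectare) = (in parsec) 1.871e-22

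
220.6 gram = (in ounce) 7.781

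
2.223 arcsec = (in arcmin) 0.03705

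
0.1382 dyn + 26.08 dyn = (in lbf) 5.894e-05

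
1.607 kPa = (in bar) 0.01607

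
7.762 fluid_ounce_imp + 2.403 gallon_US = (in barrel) 0.0586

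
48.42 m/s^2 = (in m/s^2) 48.42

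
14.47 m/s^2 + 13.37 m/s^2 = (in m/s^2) 27.84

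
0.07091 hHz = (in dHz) 70.91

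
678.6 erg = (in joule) 6.786e-05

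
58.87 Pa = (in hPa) 0.5887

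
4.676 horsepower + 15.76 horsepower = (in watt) 1.524e+04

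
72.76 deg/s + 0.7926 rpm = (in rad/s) 1.353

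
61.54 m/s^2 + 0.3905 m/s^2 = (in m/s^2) 61.93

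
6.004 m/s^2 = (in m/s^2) 6.004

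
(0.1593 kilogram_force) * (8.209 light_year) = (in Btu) 1.15e+14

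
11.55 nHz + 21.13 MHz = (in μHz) 2.113e+13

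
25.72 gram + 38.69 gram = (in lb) 0.142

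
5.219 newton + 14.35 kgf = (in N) 145.9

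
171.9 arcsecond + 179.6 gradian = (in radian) 2.822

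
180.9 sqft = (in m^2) 16.81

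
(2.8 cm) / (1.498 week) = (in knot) 6.008e-08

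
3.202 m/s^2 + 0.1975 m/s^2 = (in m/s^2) 3.399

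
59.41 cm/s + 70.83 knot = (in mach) 0.1088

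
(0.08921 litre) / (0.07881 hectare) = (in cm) 1.132e-05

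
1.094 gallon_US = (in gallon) 1.094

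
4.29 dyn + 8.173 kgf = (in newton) 80.15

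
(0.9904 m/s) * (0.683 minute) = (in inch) 1598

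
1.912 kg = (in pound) 4.215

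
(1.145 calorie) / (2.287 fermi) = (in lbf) 4.709e+14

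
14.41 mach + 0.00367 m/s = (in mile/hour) 1.098e+04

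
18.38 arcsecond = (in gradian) 0.005673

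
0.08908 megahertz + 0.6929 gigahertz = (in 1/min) 4.158e+10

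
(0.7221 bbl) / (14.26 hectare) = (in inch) 3.17e-05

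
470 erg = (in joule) 4.7e-05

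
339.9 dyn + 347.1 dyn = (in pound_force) 0.001544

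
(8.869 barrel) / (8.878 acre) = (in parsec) 1.272e-21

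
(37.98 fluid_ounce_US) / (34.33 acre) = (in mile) 5.024e-12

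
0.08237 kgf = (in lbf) 0.1816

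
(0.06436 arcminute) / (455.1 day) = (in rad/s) 4.761e-13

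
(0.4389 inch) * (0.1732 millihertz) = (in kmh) 6.951e-06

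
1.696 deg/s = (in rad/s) 0.0296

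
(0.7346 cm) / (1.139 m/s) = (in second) 0.00645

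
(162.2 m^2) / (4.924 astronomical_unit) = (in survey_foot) 7.224e-10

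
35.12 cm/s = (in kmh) 1.264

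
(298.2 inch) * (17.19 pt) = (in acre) 1.135e-05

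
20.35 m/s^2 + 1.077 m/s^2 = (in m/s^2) 21.43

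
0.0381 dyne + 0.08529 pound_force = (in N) 0.3794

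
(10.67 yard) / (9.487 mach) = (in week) 4.994e-09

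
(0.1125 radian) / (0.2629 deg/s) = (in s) 24.52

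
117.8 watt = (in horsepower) 0.158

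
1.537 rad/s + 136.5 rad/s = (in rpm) 1318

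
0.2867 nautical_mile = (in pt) 1.505e+06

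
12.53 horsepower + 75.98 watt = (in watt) 9420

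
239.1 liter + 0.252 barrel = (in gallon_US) 73.75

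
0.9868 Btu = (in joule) 1041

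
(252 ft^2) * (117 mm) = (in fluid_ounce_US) 9.262e+04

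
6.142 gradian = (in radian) 0.09648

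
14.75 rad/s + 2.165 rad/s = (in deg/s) 969.2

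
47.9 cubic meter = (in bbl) 301.3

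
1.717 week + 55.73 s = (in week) 1.717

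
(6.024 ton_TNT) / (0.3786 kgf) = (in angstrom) 6.789e+19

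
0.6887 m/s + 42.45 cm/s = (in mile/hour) 2.49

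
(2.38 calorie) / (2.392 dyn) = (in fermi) 4.163e+20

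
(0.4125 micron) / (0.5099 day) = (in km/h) 3.371e-11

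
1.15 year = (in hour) 1.007e+04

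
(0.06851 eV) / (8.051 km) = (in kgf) 1.39e-25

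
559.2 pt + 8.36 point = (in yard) 0.219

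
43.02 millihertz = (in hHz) 0.0004302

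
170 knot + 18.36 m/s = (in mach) 0.3108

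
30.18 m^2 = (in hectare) 0.003018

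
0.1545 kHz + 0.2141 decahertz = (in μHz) 1.566e+08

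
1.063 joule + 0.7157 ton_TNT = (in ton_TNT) 0.7157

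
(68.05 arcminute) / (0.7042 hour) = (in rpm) 7.456e-05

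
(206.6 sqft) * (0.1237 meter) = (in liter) 2374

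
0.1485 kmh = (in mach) 0.0001211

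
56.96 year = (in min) 2.994e+07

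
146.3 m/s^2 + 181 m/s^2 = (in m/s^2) 327.3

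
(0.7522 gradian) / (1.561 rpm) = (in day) 8.366e-07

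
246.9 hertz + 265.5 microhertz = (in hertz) 246.9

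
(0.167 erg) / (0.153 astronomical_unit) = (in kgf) 7.44e-20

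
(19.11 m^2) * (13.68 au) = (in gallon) 1.033e+16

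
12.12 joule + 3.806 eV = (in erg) 1.212e+08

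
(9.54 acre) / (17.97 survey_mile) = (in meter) 1.335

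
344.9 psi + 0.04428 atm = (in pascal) 2.382e+06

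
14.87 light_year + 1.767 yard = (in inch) 5.539e+18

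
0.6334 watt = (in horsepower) 0.0008494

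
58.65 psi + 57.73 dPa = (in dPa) 4.044e+06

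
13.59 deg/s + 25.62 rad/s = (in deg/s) 1482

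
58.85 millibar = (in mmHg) 44.14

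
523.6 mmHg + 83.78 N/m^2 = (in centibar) 69.89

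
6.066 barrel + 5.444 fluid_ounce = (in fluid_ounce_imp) 3.395e+04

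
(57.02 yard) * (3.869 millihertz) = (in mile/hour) 0.4512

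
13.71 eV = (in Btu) 2.082e-21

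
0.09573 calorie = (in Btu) 0.0003796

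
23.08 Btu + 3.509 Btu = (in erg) 2.805e+11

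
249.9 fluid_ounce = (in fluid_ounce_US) 249.9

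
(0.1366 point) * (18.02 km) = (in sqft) 9.347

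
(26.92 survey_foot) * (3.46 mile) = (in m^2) 4.569e+04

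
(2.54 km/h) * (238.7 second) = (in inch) 6631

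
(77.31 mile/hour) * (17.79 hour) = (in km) 2213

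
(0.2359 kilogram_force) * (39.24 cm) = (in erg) 9.078e+06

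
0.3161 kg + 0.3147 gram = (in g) 316.4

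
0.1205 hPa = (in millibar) 0.1205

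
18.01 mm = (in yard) 0.0197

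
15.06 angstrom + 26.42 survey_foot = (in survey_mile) 0.005004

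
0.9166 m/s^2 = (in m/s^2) 0.9166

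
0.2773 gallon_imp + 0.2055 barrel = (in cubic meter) 0.03393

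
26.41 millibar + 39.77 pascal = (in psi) 0.3888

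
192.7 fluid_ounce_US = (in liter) 5.699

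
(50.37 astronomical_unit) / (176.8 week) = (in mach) 207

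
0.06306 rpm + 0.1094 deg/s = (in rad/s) 0.008513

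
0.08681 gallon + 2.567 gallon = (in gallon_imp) 2.21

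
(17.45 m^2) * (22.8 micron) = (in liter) 0.3979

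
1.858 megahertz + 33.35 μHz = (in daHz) 1.858e+05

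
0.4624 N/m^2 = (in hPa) 0.004624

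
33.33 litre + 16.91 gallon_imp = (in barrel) 0.6932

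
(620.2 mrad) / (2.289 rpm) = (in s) 2.587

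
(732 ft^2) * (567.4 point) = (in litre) 1.361e+04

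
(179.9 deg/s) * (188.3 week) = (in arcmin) 1.229e+12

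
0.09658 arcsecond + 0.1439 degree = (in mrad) 2.512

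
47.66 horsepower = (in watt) 3.554e+04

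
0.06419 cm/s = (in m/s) 0.0006419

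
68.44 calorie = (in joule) 286.4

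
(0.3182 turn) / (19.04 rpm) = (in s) 1.003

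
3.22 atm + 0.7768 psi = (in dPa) 3.316e+06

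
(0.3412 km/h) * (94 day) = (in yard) 8.418e+05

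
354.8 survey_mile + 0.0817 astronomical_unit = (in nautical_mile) 6.6e+06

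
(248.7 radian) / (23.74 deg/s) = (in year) 1.903e-05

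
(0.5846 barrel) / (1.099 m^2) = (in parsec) 2.741e-18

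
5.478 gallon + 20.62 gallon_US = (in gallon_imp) 21.73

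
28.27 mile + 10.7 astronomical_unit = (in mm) 1.601e+15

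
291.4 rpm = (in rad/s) 30.52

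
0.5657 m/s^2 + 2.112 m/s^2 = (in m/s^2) 2.678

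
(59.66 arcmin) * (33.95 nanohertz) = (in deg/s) 3.376e-08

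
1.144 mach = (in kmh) 1402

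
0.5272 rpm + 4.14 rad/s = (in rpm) 40.06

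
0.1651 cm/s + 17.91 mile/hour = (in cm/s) 800.8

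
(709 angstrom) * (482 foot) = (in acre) 2.574e-09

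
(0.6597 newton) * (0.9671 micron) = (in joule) 6.38e-07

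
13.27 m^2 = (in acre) 0.003279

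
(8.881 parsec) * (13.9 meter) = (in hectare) 3.809e+14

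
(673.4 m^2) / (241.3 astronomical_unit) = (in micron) 1.865e-05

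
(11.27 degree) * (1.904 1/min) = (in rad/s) 0.006242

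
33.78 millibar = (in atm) 0.03334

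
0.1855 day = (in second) 1.603e+04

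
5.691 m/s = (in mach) 0.01671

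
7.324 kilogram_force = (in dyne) 7.182e+06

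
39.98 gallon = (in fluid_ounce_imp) 5326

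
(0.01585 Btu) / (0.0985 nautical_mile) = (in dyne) 9167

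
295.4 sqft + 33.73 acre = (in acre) 33.74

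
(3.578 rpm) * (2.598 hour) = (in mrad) 3.504e+06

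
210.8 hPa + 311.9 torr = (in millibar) 626.6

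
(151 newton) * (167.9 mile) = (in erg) 4.08e+14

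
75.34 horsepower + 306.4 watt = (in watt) 5.649e+04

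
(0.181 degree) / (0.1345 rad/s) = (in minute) 0.0003915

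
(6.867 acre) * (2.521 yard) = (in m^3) 6.406e+04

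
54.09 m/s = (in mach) 0.1589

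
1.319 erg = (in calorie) 3.152e-08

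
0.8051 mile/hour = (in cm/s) 35.99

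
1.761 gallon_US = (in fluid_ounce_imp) 234.6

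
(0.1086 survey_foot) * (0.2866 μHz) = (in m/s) 9.487e-09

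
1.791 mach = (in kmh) 2195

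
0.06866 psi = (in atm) 0.004672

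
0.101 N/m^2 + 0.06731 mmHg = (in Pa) 9.075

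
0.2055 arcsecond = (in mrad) 0.0009963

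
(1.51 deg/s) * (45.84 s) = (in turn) 0.1923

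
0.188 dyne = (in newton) 1.88e-06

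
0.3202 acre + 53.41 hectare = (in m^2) 5.354e+05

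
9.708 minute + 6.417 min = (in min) 16.12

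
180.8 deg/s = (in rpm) 30.13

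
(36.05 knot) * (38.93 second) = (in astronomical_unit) 4.826e-09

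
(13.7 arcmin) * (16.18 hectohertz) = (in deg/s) 369.4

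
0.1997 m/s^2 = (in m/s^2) 0.1997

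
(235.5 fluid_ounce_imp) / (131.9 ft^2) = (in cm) 0.05461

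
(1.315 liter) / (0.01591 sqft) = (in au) 5.947e-12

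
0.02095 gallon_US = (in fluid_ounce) 2.682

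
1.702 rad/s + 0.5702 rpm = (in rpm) 16.82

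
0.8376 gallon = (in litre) 3.171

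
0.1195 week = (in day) 0.8365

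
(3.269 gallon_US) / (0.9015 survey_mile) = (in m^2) 8.529e-06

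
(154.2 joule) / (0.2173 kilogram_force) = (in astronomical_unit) 4.837e-10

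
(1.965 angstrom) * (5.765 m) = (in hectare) 1.133e-13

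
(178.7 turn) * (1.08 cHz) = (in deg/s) 694.8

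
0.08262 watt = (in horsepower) 0.0001108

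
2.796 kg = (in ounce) 98.63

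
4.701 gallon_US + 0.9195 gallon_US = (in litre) 21.28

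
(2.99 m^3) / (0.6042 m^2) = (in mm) 4949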